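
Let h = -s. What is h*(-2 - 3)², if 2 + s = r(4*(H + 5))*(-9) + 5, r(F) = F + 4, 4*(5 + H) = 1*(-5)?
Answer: -300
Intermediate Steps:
H = -25/4 (H = -5 + (1*(-5))/4 = -5 + (¼)*(-5) = -5 - 5/4 = -25/4 ≈ -6.2500)
r(F) = 4 + F
s = 12 (s = -2 + ((4 + 4*(-25/4 + 5))*(-9) + 5) = -2 + ((4 + 4*(-5/4))*(-9) + 5) = -2 + ((4 - 5)*(-9) + 5) = -2 + (-1*(-9) + 5) = -2 + (9 + 5) = -2 + 14 = 12)
h = -12 (h = -1*12 = -12)
h*(-2 - 3)² = -12*(-2 - 3)² = -12*(-5)² = -12*25 = -300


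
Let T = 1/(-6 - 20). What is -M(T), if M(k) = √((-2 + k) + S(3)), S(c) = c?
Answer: -5*√26/26 ≈ -0.98058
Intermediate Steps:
T = -1/26 (T = 1/(-26) = -1/26 ≈ -0.038462)
M(k) = √(1 + k) (M(k) = √((-2 + k) + 3) = √(1 + k))
-M(T) = -√(1 - 1/26) = -√(25/26) = -5*√26/26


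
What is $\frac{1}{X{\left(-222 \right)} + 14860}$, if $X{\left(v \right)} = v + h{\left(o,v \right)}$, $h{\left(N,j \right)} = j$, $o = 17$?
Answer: $\frac{1}{14416} \approx 6.9367 \cdot 10^{-5}$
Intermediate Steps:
$X{\left(v \right)} = 2 v$ ($X{\left(v \right)} = v + v = 2 v$)
$\frac{1}{X{\left(-222 \right)} + 14860} = \frac{1}{2 \left(-222\right) + 14860} = \frac{1}{-444 + 14860} = \frac{1}{14416}$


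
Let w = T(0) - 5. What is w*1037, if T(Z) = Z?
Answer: -5185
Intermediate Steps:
w = -5 (w = 0 - 5 = -5)
w*1037 = -5*1037 = -5185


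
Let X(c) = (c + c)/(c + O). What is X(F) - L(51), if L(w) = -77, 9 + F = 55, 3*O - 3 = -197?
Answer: 1009/14 ≈ 72.071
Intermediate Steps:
O = -194/3 (O = 1 + (⅓)*(-197) = 1 - 197/3 = -194/3 ≈ -64.667)
F = 46 (F = -9 + 55 = 46)
X(c) = 2*c/(-194/3 + c) (X(c) = (c + c)/(c - 194/3) = (2*c)/(-194/3 + c) = 2*c/(-194/3 + c))
X(F) - L(51) = 6*46/(-194 + 3*46) - 1*(-77) = 6*46/(-194 + 138) + 77 = 6*46/(-56) + 77 = 6*46*(-1/56) + 77 = -69/14 + 77 = 1009/14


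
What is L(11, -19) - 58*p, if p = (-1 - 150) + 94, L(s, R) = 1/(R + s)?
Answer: 26447/8 ≈ 3305.9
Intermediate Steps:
p = -57 (p = -151 + 94 = -57)
L(11, -19) - 58*p = 1/(-19 + 11) - 58*(-57) = 1/(-8) + 3306 = -1/8 + 3306 = 26447/8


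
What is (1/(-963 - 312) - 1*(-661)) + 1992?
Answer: 3382574/1275 ≈ 2653.0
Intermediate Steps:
(1/(-963 - 312) - 1*(-661)) + 1992 = (1/(-1275) + 661) + 1992 = (-1/1275 + 661) + 1992 = 842774/1275 + 1992 = 3382574/1275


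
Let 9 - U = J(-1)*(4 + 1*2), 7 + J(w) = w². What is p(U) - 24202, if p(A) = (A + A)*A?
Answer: -20152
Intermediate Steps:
J(w) = -7 + w²
U = 45 (U = 9 - (-7 + (-1)²)*(4 + 1*2) = 9 - (-7 + 1)*(4 + 2) = 9 - (-6)*6 = 9 - 1*(-36) = 9 + 36 = 45)
p(A) = 2*A² (p(A) = (2*A)*A = 2*A²)
p(U) - 24202 = 2*45² - 24202 = 2*2025 - 24202 = 4050 - 24202 = -20152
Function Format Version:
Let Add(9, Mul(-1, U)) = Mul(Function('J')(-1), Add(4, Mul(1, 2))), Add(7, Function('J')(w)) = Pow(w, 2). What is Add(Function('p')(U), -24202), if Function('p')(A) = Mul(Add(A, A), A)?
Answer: -20152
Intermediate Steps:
Function('J')(w) = Add(-7, Pow(w, 2))
U = 45 (U = Add(9, Mul(-1, Mul(Add(-7, Pow(-1, 2)), Add(4, Mul(1, 2))))) = Add(9, Mul(-1, Mul(Add(-7, 1), Add(4, 2)))) = Add(9, Mul(-1, Mul(-6, 6))) = Add(9, Mul(-1, -36)) = Add(9, 36) = 45)
Function('p')(A) = Mul(2, Pow(A, 2)) (Function('p')(A) = Mul(Mul(2, A), A) = Mul(2, Pow(A, 2)))
Add(Function('p')(U), -24202) = Add(Mul(2, Pow(45, 2)), -24202) = Add(Mul(2, 2025), -24202) = Add(4050, -24202) = -20152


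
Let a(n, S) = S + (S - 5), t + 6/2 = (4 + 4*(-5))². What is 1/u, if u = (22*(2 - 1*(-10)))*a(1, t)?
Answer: 1/132264 ≈ 7.5606e-6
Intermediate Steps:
t = 253 (t = -3 + (4 + 4*(-5))² = -3 + (4 - 20)² = -3 + (-16)² = -3 + 256 = 253)
a(n, S) = -5 + 2*S (a(n, S) = S + (-5 + S) = -5 + 2*S)
u = 132264 (u = (22*(2 - 1*(-10)))*(-5 + 2*253) = (22*(2 + 10))*(-5 + 506) = (22*12)*501 = 264*501 = 132264)
1/u = 1/132264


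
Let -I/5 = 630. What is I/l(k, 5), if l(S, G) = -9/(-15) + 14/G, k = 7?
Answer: -15750/17 ≈ -926.47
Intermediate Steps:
I = -3150 (I = -5*630 = -3150)
l(S, G) = 3/5 + 14/G (l(S, G) = -9*(-1/15) + 14/G = 3/5 + 14/G)
I/l(k, 5) = -3150/(3/5 + 14/5) = -3150/17/5 = -3150*5/17 = -15750/17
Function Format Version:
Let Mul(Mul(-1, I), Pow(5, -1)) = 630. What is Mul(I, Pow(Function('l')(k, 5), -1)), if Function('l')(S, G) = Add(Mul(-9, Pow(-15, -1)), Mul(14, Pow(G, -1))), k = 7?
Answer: Rational(-15750, 17) ≈ -926.47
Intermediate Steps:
I = -3150 (I = Mul(-5, 630) = -3150)
Function('l')(S, G) = Add(Rational(3, 5), Mul(14, Pow(G, -1))) (Function('l')(S, G) = Add(Mul(-9, Rational(-1, 15)), Mul(14, Pow(G, -1))) = Add(Rational(3, 5), Mul(14, Pow(G, -1))))
Mul(I, Pow(Function('l')(k, 5), -1)) = Mul(-3150, Pow(Add(Rational(3, 5), Mul(14, Pow(5, -1))), -1)) = Mul(-3150, Pow(Add(Rational(3, 5), Mul(14, Rational(1, 5))), -1)) = Mul(-3150, Pow(Add(Rational(3, 5), Rational(14, 5)), -1)) = Mul(-3150, Pow(Rational(17, 5), -1)) = Mul(-3150, Rational(5, 17)) = Rational(-15750, 17)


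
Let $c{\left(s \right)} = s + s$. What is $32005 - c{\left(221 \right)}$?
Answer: $31563$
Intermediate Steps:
$c{\left(s \right)} = 2 s$
$32005 - c{\left(221 \right)} = 32005 - 2 \cdot 221 = 32005 - 442 = 31563$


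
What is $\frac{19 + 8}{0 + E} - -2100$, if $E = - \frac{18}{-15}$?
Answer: $\frac{4245}{2} \approx 2122.5$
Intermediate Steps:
$E = \frac{6}{5}$ ($E = \left(-18\right) \left(- \frac{1}{15}\right) = \frac{6}{5} \approx 1.2$)
$\frac{19 + 8}{0 + E} - -2100 = \frac{19 + 8}{0 + \frac{6}{5}} - -2100 = \frac{27}{\frac{6}{5}} + 2100 = 27 \cdot \frac{5}{6} + 2100 = \frac{45}{2} + 2100 = \frac{4245}{2}$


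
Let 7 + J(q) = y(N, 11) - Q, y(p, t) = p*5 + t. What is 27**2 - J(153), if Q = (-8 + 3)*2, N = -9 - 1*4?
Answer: 780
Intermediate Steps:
N = -13 (N = -9 - 4 = -13)
y(p, t) = t + 5*p (y(p, t) = 5*p + t = t + 5*p)
Q = -10 (Q = -5*2 = -10)
J(q) = -51 (J(q) = -7 + ((11 + 5*(-13)) - 1*(-10)) = -7 + ((11 - 65) + 10) = -7 + (-54 + 10) = -7 - 44 = -51)
27**2 - J(153) = 27**2 - 1*(-51) = 729 + 51 = 780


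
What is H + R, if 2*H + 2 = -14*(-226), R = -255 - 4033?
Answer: -2707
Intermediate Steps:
R = -4288
H = 1581 (H = -1 + (-14*(-226))/2 = -1 + (1/2)*3164 = -1 + 1582 = 1581)
H + R = 1581 - 4288 = -2707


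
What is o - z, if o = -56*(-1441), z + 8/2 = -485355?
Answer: 566055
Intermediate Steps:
z = -485359 (z = -4 - 485355 = -485359)
o = 80696
o - z = 80696 - 1*(-485359) = 80696 + 485359 = 566055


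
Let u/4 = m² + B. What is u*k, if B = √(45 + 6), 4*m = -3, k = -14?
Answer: -63/2 - 56*√51 ≈ -431.42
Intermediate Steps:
m = -¾ (m = (¼)*(-3) = -¾ ≈ -0.75000)
B = √51 ≈ 7.1414
u = 9/4 + 4*√51 (u = 4*((-¾)² + √51) = 4*(9/16 + √51) = 9/4 + 4*√51 ≈ 30.816)
u*k = (9/4 + 4*√51)*(-14) = -63/2 - 56*√51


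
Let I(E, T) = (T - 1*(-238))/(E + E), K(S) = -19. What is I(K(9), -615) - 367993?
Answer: -13983357/38 ≈ -3.6798e+5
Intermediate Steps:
I(E, T) = (238 + T)/(2*E) (I(E, T) = (T + 238)/((2*E)) = (238 + T)*(1/(2*E)) = (238 + T)/(2*E))
I(K(9), -615) - 367993 = (½)*(238 - 615)/(-19) - 367993 = (½)*(-1/19)*(-377) - 367993 = 377/38 - 367993 = -13983357/38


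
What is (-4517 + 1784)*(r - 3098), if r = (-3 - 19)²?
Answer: 7144062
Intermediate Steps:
r = 484 (r = (-22)² = 484)
(-4517 + 1784)*(r - 3098) = (-4517 + 1784)*(484 - 3098) = -2733*(-2614) = 7144062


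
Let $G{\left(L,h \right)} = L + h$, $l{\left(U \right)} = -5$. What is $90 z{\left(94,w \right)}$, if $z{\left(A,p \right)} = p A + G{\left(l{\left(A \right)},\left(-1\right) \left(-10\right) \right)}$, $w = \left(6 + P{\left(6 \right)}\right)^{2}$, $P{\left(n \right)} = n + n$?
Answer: $2741490$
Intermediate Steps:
$P{\left(n \right)} = 2 n$
$w = 324$ ($w = \left(6 + 2 \cdot 6\right)^{2} = \left(6 + 12\right)^{2} = 18^{2} = 324$)
$z{\left(A,p \right)} = 5 + A p$ ($z{\left(A,p \right)} = p A - -5 = A p + \left(-5 + 10\right) = A p + 5 = 5 + A p$)
$90 z{\left(94,w \right)} = 90 \left(5 + 94 \cdot 324\right) = 90 \left(5 + 30456\right) = 90 \cdot 30461 = 2741490$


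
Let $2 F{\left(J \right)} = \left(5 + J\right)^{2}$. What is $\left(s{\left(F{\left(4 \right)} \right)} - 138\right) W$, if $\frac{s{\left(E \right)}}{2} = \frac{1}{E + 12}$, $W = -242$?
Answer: $\frac{3505612}{105} \approx 33387.0$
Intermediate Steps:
$F{\left(J \right)} = \frac{\left(5 + J\right)^{2}}{2}$
$s{\left(E \right)} = \frac{2}{12 + E}$ ($s{\left(E \right)} = \frac{2}{E + 12} = \frac{2}{12 + E}$)
$\left(s{\left(F{\left(4 \right)} \right)} - 138\right) W = \left(\frac{2}{12 + \frac{\left(5 + 4\right)^{2}}{2}} - 138\right) \left(-242\right) = \left(\frac{2}{12 + \frac{9^{2}}{2}} - 138\right) \left(-242\right) = \left(\frac{2}{12 + \frac{1}{2} \cdot 81} - 138\right) \left(-242\right) = \left(\frac{2}{12 + \frac{81}{2}} - 138\right) \left(-242\right) = \left(\frac{2}{\frac{105}{2}} - 138\right) \left(-242\right) = \left(2 \cdot \frac{2}{105} - 138\right) \left(-242\right) = \left(\frac{4}{105} - 138\right) \left(-242\right) = \left(- \frac{14486}{105}\right) \left(-242\right) = \frac{3505612}{105}$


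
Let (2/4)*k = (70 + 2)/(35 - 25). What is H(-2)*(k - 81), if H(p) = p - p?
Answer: 0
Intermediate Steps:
H(p) = 0
k = 72/5 (k = 2*((70 + 2)/(35 - 25)) = 2*(72/10) = 2*(72*(1/10)) = 2*(36/5) = 72/5 ≈ 14.400)
H(-2)*(k - 81) = 0*(72/5 - 81) = 0*(-333/5) = 0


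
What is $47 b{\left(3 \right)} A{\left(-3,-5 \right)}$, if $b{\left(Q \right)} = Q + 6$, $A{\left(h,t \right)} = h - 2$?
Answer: $-2115$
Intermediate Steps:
$A{\left(h,t \right)} = -2 + h$
$b{\left(Q \right)} = 6 + Q$
$47 b{\left(3 \right)} A{\left(-3,-5 \right)} = 47 \left(6 + 3\right) \left(-2 - 3\right) = 47 \cdot 9 \left(-5\right) = 423 \left(-5\right) = -2115$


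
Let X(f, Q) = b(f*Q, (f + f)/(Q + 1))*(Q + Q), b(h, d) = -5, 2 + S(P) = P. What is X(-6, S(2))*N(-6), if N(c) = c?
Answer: 0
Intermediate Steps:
S(P) = -2 + P
X(f, Q) = -10*Q (X(f, Q) = -5*(Q + Q) = -10*Q)
X(-6, S(2))*N(-6) = -10*(-2 + 2)*(-6) = -10*0*(-6) = 0*(-6) = 0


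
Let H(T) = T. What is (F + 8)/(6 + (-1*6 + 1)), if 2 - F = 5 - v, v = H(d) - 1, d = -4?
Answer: 0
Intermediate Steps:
v = -5 (v = -4 - 1 = -5)
F = -8 (F = 2 - (5 - 1*(-5)) = 2 - (5 + 5) = 2 - 1*10 = 2 - 10 = -8)
(F + 8)/(6 + (-1*6 + 1)) = (-8 + 8)/(6 + (-1*6 + 1)) = 0/(6 + (-6 + 1)) = 0/(6 - 5) = 0/1 = 1*0 = 0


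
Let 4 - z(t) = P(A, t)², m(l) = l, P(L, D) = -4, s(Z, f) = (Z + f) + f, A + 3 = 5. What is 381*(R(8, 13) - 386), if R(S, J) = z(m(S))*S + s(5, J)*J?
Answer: -30099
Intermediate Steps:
A = 2 (A = -3 + 5 = 2)
s(Z, f) = Z + 2*f
z(t) = -12 (z(t) = 4 - 1*(-4)² = 4 - 1*16 = 4 - 16 = -12)
R(S, J) = -12*S + J*(5 + 2*J) (R(S, J) = -12*S + (5 + 2*J)*J = -12*S + J*(5 + 2*J))
381*(R(8, 13) - 386) = 381*((-12*8 + 13*(5 + 2*13)) - 386) = 381*((-96 + 13*(5 + 26)) - 386) = 381*((-96 + 13*31) - 386) = 381*((-96 + 403) - 386) = 381*(307 - 386) = 381*(-79) = -30099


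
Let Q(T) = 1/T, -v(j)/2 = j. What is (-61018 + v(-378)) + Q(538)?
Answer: -32420955/538 ≈ -60262.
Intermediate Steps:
v(j) = -2*j
(-61018 + v(-378)) + Q(538) = (-61018 - 2*(-378)) + 1/538 = (-61018 + 756) + 1/538 = -60262 + 1/538 = -32420955/538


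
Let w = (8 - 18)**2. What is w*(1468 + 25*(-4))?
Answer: 136800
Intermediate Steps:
w = 100 (w = (-10)**2 = 100)
w*(1468 + 25*(-4)) = 100*(1468 + 25*(-4)) = 100*(1468 - 100) = 100*1368 = 136800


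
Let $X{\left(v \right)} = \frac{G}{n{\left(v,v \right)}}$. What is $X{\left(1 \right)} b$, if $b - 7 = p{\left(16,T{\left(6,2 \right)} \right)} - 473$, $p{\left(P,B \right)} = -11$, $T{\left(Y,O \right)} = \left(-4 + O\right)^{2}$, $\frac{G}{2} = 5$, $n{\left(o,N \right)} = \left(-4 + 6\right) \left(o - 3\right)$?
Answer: $\frac{2385}{2} \approx 1192.5$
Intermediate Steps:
$n{\left(o,N \right)} = -6 + 2 o$ ($n{\left(o,N \right)} = 2 \left(-3 + o\right) = -6 + 2 o$)
$G = 10$ ($G = 2 \cdot 5 = 10$)
$X{\left(v \right)} = \frac{10}{-6 + 2 v}$
$b = -477$ ($b = 7 - 484 = -477$)
$X{\left(1 \right)} b = \frac{5}{-3 + 1} \left(-477\right) = \frac{5}{-2} \left(-477\right) = 5 \left(- \frac{1}{2}\right) \left(-477\right) = \left(- \frac{5}{2}\right) \left(-477\right) = \frac{2385}{2}$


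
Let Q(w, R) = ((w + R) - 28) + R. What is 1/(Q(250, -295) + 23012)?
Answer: 1/22644 ≈ 4.4162e-5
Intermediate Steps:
Q(w, R) = -28 + w + 2*R (Q(w, R) = ((R + w) - 28) + R = (-28 + R + w) + R = -28 + w + 2*R)
1/(Q(250, -295) + 23012) = 1/((-28 + 250 + 2*(-295)) + 23012) = 1/((-28 + 250 - 590) + 23012) = 1/(-368 + 23012) = 1/22644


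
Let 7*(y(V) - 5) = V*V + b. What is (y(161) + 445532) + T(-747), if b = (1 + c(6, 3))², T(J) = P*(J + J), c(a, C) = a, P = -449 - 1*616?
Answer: 2040357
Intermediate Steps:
P = -1065 (P = -449 - 616 = -1065)
T(J) = -2130*J (T(J) = -1065*(J + J) = -2130*J)
b = 49 (b = (1 + 6)² = 7² = 49)
y(V) = 12 + V²/7 (y(V) = 5 + (V*V + 49)/7 = 5 + (V² + 49)/7 = 5 + (49 + V²)/7 = 5 + (7 + V²/7) = 12 + V²/7)
(y(161) + 445532) + T(-747) = ((12 + (⅐)*161²) + 445532) - 2130*(-747) = ((12 + (⅐)*25921) + 445532) + 1591110 = ((12 + 3703) + 445532) + 1591110 = (3715 + 445532) + 1591110 = 449247 + 1591110 = 2040357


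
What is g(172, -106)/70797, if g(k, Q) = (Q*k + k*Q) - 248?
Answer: -36712/70797 ≈ -0.51855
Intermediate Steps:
g(k, Q) = -248 + 2*Q*k (g(k, Q) = (Q*k + Q*k) - 248 = 2*Q*k - 248 = -248 + 2*Q*k)
g(172, -106)/70797 = (-248 + 2*(-106)*172)/70797 = (-248 - 36464)*(1/70797) = -36712*1/70797 = -36712/70797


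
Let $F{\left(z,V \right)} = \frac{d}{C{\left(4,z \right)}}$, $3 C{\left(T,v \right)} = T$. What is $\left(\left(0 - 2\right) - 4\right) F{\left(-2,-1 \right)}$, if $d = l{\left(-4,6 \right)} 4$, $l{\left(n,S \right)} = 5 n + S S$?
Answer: $-288$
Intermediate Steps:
$C{\left(T,v \right)} = \frac{T}{3}$
$l{\left(n,S \right)} = S^{2} + 5 n$ ($l{\left(n,S \right)} = 5 n + S^{2} = S^{2} + 5 n$)
$d = 64$ ($d = \left(6^{2} + 5 \left(-4\right)\right) 4 = \left(36 - 20\right) 4 = 16 \cdot 4 = 64$)
$F{\left(z,V \right)} = 48$ ($F{\left(z,V \right)} = \frac{64}{\frac{1}{3} \cdot 4} = \frac{64}{\frac{4}{3}} = 64 \cdot \frac{3}{4} = 48$)
$\left(\left(0 - 2\right) - 4\right) F{\left(-2,-1 \right)} = \left(\left(0 - 2\right) - 4\right) 48 = \left(-2 - 4\right) 48 = \left(-6\right) 48 = -288$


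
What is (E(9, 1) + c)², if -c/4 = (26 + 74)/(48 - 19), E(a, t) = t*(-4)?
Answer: 266256/841 ≈ 316.59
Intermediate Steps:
E(a, t) = -4*t
c = -400/29 (c = -4*(26 + 74)/(48 - 19) = -400/29 ≈ -13.793)
(E(9, 1) + c)² = (-4*1 - 400/29)² = (-4 - 400/29)² = (-516/29)² = 266256/841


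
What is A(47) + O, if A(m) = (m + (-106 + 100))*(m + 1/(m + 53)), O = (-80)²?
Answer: 832741/100 ≈ 8327.4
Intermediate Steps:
O = 6400
A(m) = (-6 + m)*(m + 1/(53 + m)) (A(m) = (m - 6)*(m + 1/(53 + m)) = (-6 + m)*(m + 1/(53 + m)))
A(47) + O = (-6 + 47³ - 317*47 + 47*47²)/(53 + 47) + 6400 = (-6 + 103823 - 14899 + 47*2209)/100 + 6400 = (-6 + 103823 - 14899 + 103823)/100 + 6400 = (1/100)*192741 + 6400 = 192741/100 + 6400 = 832741/100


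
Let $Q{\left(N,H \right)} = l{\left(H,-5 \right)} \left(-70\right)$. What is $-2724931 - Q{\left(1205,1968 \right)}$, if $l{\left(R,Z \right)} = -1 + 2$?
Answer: $-2724861$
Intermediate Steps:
$l{\left(R,Z \right)} = 1$
$Q{\left(N,H \right)} = -70$ ($Q{\left(N,H \right)} = 1 \left(-70\right) = -70$)
$-2724931 - Q{\left(1205,1968 \right)} = -2724931 - -70 = -2724931 + 70 = -2724861$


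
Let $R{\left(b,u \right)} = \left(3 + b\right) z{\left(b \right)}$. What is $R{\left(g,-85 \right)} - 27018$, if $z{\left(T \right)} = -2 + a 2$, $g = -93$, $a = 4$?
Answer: $-27558$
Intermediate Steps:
$z{\left(T \right)} = 6$ ($z{\left(T \right)} = -2 + 4 \cdot 2 = -2 + 8 = 6$)
$R{\left(b,u \right)} = 18 + 6 b$ ($R{\left(b,u \right)} = \left(3 + b\right) 6 = 18 + 6 b$)
$R{\left(g,-85 \right)} - 27018 = \left(18 + 6 \left(-93\right)\right) - 27018 = \left(18 - 558\right) - 27018 = -540 - 27018 = -27558$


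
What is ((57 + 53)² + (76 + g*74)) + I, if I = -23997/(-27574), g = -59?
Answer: 215376937/27574 ≈ 7810.9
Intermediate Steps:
I = 23997/27574 (I = -23997*(-1/27574) = 23997/27574 ≈ 0.87028)
((57 + 53)² + (76 + g*74)) + I = ((57 + 53)² + (76 - 59*74)) + 23997/27574 = (110² + (76 - 4366)) + 23997/27574 = (12100 - 4290) + 23997/27574 = 7810 + 23997/27574 = 215376937/27574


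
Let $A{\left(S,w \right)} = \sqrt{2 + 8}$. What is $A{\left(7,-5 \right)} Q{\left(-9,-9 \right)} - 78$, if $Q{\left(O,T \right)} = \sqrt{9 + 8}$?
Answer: $-78 + \sqrt{170} \approx -64.962$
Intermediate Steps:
$Q{\left(O,T \right)} = \sqrt{17}$
$A{\left(S,w \right)} = \sqrt{10}$
$A{\left(7,-5 \right)} Q{\left(-9,-9 \right)} - 78 = \sqrt{10} \sqrt{17} - 78 = \sqrt{170} - 78 = -78 + \sqrt{170}$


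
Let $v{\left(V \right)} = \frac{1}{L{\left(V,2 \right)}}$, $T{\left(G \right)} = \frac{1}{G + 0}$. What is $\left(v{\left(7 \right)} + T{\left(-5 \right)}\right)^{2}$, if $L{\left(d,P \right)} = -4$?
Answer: $\frac{81}{400} \approx 0.2025$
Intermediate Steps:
$T{\left(G \right)} = \frac{1}{G}$
$v{\left(V \right)} = - \frac{1}{4}$ ($v{\left(V \right)} = \frac{1}{-4} = - \frac{1}{4}$)
$\left(v{\left(7 \right)} + T{\left(-5 \right)}\right)^{2} = \left(- \frac{1}{4} + \frac{1}{-5}\right)^{2} = \left(- \frac{1}{4} - \frac{1}{5}\right)^{2} = \left(- \frac{9}{20}\right)^{2} = \frac{81}{400}$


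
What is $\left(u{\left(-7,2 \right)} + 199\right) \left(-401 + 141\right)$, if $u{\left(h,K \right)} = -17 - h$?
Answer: $-49140$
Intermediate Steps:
$\left(u{\left(-7,2 \right)} + 199\right) \left(-401 + 141\right) = \left(\left(-17 - -7\right) + 199\right) \left(-401 + 141\right) = \left(\left(-17 + 7\right) + 199\right) \left(-260\right) = \left(-10 + 199\right) \left(-260\right) = 189 \left(-260\right) = -49140$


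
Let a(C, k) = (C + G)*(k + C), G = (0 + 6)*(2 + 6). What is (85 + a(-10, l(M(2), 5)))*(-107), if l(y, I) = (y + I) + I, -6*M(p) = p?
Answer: -23219/3 ≈ -7739.7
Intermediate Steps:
M(p) = -p/6
G = 48 (G = 6*8 = 48)
l(y, I) = y + 2*I (l(y, I) = (I + y) + I = y + 2*I)
a(C, k) = (48 + C)*(C + k) (a(C, k) = (C + 48)*(k + C) = (48 + C)*(C + k))
(85 + a(-10, l(M(2), 5)))*(-107) = (85 + ((-10)² + 48*(-10) + 48*(-⅙*2 + 2*5) - 10*(-⅙*2 + 2*5)))*(-107) = (85 + (100 - 480 + 48*(-⅓ + 10) - 10*(-⅓ + 10)))*(-107) = (85 + (100 - 480 + 48*(29/3) - 10*29/3))*(-107) = (85 + (100 - 480 + 464 - 290/3))*(-107) = (85 - 38/3)*(-107) = (217/3)*(-107) = -23219/3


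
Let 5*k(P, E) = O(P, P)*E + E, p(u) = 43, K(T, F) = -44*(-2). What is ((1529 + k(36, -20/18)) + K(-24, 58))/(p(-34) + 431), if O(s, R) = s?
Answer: 14479/4266 ≈ 3.3940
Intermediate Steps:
K(T, F) = 88 (K(T, F) = -11*(-8) = 88)
k(P, E) = E/5 + E*P/5 (k(P, E) = (P*E + E)/5 = (E*P + E)/5 = (E + E*P)/5 = E/5 + E*P/5)
((1529 + k(36, -20/18)) + K(-24, 58))/(p(-34) + 431) = ((1529 + (-20/18)*(1 + 36)/5) + 88)/(43 + 431) = ((1529 + (1/5)*(-20*1/18)*37) + 88)/474 = ((1529 + (1/5)*(-10/9)*37) + 88)*(1/474) = ((1529 - 74/9) + 88)*(1/474) = (13687/9 + 88)*(1/474) = (14479/9)*(1/474) = 14479/4266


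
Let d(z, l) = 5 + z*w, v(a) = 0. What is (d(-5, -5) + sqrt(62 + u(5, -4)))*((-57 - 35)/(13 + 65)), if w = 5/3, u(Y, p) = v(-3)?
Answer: 460/117 - 46*sqrt(62)/39 ≈ -5.3557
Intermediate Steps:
u(Y, p) = 0
w = 5/3 (w = 5*(1/3) = 5/3 ≈ 1.6667)
d(z, l) = 5 + 5*z/3 (d(z, l) = 5 + z*(5/3) = 5 + 5*z/3)
(d(-5, -5) + sqrt(62 + u(5, -4)))*((-57 - 35)/(13 + 65)) = ((5 + (5/3)*(-5)) + sqrt(62 + 0))*((-57 - 35)/(13 + 65)) = ((5 - 25/3) + sqrt(62))*(-92/78) = (-10/3 + sqrt(62))*(-92*1/78) = (-10/3 + sqrt(62))*(-46/39) = 460/117 - 46*sqrt(62)/39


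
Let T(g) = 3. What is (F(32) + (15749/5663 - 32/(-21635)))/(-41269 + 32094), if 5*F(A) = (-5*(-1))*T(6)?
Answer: -708467846/1124111870875 ≈ -0.00063025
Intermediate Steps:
F(A) = 3 (F(A) = (-5*(-1)*3)/5 = (5*3)/5 = (⅕)*15 = 3)
(F(32) + (15749/5663 - 32/(-21635)))/(-41269 + 32094) = (3 + (15749/5663 - 32/(-21635)))/(-41269 + 32094) = (3 + (15749*(1/5663) - 32*(-1/21635)))/(-9175) = (3 + (15749/5663 + 32/21635))*(-1/9175) = (3 + 340910831/122519005)*(-1/9175) = (708467846/122519005)*(-1/9175) = -708467846/1124111870875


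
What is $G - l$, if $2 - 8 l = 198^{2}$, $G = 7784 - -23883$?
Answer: $\frac{146269}{4} \approx 36567.0$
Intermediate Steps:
$G = 31667$ ($G = 7784 + 23883 = 31667$)
$l = - \frac{19601}{4}$ ($l = \frac{1}{4} - \frac{198^{2}}{8} = \frac{1}{4} - \frac{9801}{2} = - \frac{19601}{4} \approx -4900.3$)
$G - l = 31667 - - \frac{19601}{4} = 31667 + \frac{19601}{4} = \frac{146269}{4}$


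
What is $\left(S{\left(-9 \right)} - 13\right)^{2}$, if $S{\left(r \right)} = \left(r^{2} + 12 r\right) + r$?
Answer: $2401$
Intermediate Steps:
$S{\left(r \right)} = r^{2} + 13 r$
$\left(S{\left(-9 \right)} - 13\right)^{2} = \left(- 9 \left(13 - 9\right) - 13\right)^{2} = \left(\left(-9\right) 4 - 13\right)^{2} = \left(-36 - 13\right)^{2} = \left(-49\right)^{2} = 2401$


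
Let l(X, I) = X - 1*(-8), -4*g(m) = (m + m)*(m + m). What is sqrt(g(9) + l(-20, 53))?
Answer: I*sqrt(93) ≈ 9.6436*I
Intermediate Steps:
g(m) = -m**2 (g(m) = -(m + m)*(m + m)/4 = -2*m*2*m/4 = -m**2)
l(X, I) = 8 + X (l(X, I) = X + 8 = 8 + X)
sqrt(g(9) + l(-20, 53)) = sqrt(-1*9**2 + (8 - 20)) = sqrt(-1*81 - 12) = sqrt(-81 - 12) = sqrt(-93) = I*sqrt(93)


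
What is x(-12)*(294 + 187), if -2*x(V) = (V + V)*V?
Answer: -69264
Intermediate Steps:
x(V) = -V**2 (x(V) = -(V + V)*V/2 = -2*V*V/2 = -V**2)
x(-12)*(294 + 187) = (-1*(-12)**2)*(294 + 187) = -1*144*481 = -144*481 = -69264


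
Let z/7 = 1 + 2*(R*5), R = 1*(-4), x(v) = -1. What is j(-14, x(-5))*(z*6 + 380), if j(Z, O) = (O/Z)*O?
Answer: 629/7 ≈ 89.857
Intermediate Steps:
R = -4
j(Z, O) = O²/Z
z = -273 (z = 7*(1 + 2*(-4*5)) = 7*(1 + 2*(-20)) = 7*(1 - 40) = 7*(-39) = -273)
j(-14, x(-5))*(z*6 + 380) = ((-1)²/(-14))*(-273*6 + 380) = (1*(-1/14))*(-1638 + 380) = -1/14*(-1258) = 629/7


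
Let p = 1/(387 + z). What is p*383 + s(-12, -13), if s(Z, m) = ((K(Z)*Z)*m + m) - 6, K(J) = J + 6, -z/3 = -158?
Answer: -821872/861 ≈ -954.55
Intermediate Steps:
z = 474 (z = -3*(-158) = 474)
K(J) = 6 + J
p = 1/861 (p = 1/(387 + 474) = 1/861 ≈ 0.0011614)
s(Z, m) = -6 + m + Z*m*(6 + Z) (s(Z, m) = (((6 + Z)*Z)*m + m) - 6 = ((Z*(6 + Z))*m + m) - 6 = (Z*m*(6 + Z) + m) - 6 = (m + Z*m*(6 + Z)) - 6 = -6 + m + Z*m*(6 + Z))
p*383 + s(-12, -13) = (1/861)*383 + (-6 - 13 - 12*(-13)*(6 - 12)) = 383/861 + (-6 - 13 - 12*(-13)*(-6)) = 383/861 + (-6 - 13 - 936) = 383/861 - 955 = -821872/861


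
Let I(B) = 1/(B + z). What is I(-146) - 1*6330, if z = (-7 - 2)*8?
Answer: -1379941/218 ≈ -6330.0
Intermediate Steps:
z = -72 (z = -9*8 = -72)
I(B) = 1/(-72 + B) (I(B) = 1/(B - 72) = 1/(-72 + B))
I(-146) - 1*6330 = 1/(-72 - 146) - 1*6330 = 1/(-218) - 6330 = -1/218 - 6330 = -1379941/218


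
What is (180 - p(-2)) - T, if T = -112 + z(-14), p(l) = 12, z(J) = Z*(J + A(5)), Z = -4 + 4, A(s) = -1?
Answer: 280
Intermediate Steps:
Z = 0
z(J) = 0 (z(J) = 0*(J - 1) = 0*(-1 + J) = 0)
T = -112 (T = -112 + 0 = -112)
(180 - p(-2)) - T = (180 - 1*12) - 1*(-112) = (180 - 12) + 112 = 168 + 112 = 280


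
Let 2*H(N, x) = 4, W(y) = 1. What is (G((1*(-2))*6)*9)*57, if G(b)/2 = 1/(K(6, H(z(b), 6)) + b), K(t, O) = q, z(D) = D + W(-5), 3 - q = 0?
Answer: -114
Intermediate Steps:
q = 3 (q = 3 - 1*0 = 3 + 0 = 3)
z(D) = 1 + D (z(D) = D + 1 = 1 + D)
H(N, x) = 2 (H(N, x) = (1/2)*4 = 2)
K(t, O) = 3
G(b) = 2/(3 + b)
(G((1*(-2))*6)*9)*57 = ((2/(3 + (1*(-2))*6))*9)*57 = ((2/(3 - 2*6))*9)*57 = ((2/(3 - 12))*9)*57 = ((2/(-9))*9)*57 = ((2*(-1/9))*9)*57 = -2/9*9*57 = -2*57 = -114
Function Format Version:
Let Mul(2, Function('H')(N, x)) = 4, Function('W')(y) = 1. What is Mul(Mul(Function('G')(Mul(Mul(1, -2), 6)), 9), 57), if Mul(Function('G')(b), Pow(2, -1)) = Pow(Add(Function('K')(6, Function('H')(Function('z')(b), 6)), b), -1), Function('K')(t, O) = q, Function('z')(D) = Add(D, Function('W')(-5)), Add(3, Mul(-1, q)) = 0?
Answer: -114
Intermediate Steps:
q = 3 (q = Add(3, Mul(-1, 0)) = Add(3, 0) = 3)
Function('z')(D) = Add(1, D) (Function('z')(D) = Add(D, 1) = Add(1, D))
Function('H')(N, x) = 2 (Function('H')(N, x) = Mul(Rational(1, 2), 4) = 2)
Function('K')(t, O) = 3
Function('G')(b) = Mul(2, Pow(Add(3, b), -1))
Mul(Mul(Function('G')(Mul(Mul(1, -2), 6)), 9), 57) = Mul(Mul(Mul(2, Pow(Add(3, Mul(Mul(1, -2), 6)), -1)), 9), 57) = Mul(Mul(Mul(2, Pow(Add(3, Mul(-2, 6)), -1)), 9), 57) = Mul(Mul(Mul(2, Pow(Add(3, -12), -1)), 9), 57) = Mul(Mul(Mul(2, Pow(-9, -1)), 9), 57) = Mul(Mul(Mul(2, Rational(-1, 9)), 9), 57) = Mul(Mul(Rational(-2, 9), 9), 57) = Mul(-2, 57) = -114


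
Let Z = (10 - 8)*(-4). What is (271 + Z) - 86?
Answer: 177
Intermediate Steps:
Z = -8 (Z = 2*(-4) = -8)
(271 + Z) - 86 = (271 - 8) - 86 = 263 - 86 = 177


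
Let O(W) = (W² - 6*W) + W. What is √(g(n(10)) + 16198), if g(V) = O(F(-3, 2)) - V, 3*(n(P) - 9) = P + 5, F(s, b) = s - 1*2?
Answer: √16234 ≈ 127.41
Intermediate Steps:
F(s, b) = -2 + s (F(s, b) = s - 2 = -2 + s)
n(P) = 32/3 + P/3 (n(P) = 9 + (P + 5)/3 = 9 + (5 + P)/3 = 9 + (5/3 + P/3) = 32/3 + P/3)
O(W) = W² - 5*W
g(V) = 50 - V (g(V) = (-2 - 3)*(-5 + (-2 - 3)) - V = -5*(-5 - 5) - V = -5*(-10) - V = 50 - V)
√(g(n(10)) + 16198) = √((50 - (32/3 + (⅓)*10)) + 16198) = √((50 - (32/3 + 10/3)) + 16198) = √((50 - 1*14) + 16198) = √((50 - 14) + 16198) = √(36 + 16198) = √16234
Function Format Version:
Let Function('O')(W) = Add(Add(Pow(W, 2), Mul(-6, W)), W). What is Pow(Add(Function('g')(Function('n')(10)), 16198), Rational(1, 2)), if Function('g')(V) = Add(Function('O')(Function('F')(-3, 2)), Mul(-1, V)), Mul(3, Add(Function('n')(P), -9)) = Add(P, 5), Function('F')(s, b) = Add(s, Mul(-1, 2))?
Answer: Pow(16234, Rational(1, 2)) ≈ 127.41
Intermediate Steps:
Function('F')(s, b) = Add(-2, s) (Function('F')(s, b) = Add(s, -2) = Add(-2, s))
Function('n')(P) = Add(Rational(32, 3), Mul(Rational(1, 3), P)) (Function('n')(P) = Add(9, Mul(Rational(1, 3), Add(P, 5))) = Add(9, Mul(Rational(1, 3), Add(5, P))) = Add(9, Add(Rational(5, 3), Mul(Rational(1, 3), P))) = Add(Rational(32, 3), Mul(Rational(1, 3), P)))
Function('O')(W) = Add(Pow(W, 2), Mul(-5, W))
Function('g')(V) = Add(50, Mul(-1, V)) (Function('g')(V) = Add(Mul(Add(-2, -3), Add(-5, Add(-2, -3))), Mul(-1, V)) = Add(Mul(-5, Add(-5, -5)), Mul(-1, V)) = Add(Mul(-5, -10), Mul(-1, V)) = Add(50, Mul(-1, V)))
Pow(Add(Function('g')(Function('n')(10)), 16198), Rational(1, 2)) = Pow(Add(Add(50, Mul(-1, Add(Rational(32, 3), Mul(Rational(1, 3), 10)))), 16198), Rational(1, 2)) = Pow(Add(Add(50, Mul(-1, Add(Rational(32, 3), Rational(10, 3)))), 16198), Rational(1, 2)) = Pow(Add(Add(50, Mul(-1, 14)), 16198), Rational(1, 2)) = Pow(Add(Add(50, -14), 16198), Rational(1, 2)) = Pow(Add(36, 16198), Rational(1, 2)) = Pow(16234, Rational(1, 2))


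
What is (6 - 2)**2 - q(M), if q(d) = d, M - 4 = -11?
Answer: 23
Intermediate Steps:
M = -7 (M = 4 - 11 = -7)
(6 - 2)**2 - q(M) = (6 - 2)**2 - 1*(-7) = 4**2 + 7 = 16 + 7 = 23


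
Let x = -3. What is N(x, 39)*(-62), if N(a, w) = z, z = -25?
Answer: 1550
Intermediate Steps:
N(a, w) = -25
N(x, 39)*(-62) = -25*(-62) = 1550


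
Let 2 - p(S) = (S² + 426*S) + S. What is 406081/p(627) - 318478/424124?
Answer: -95674198803/70071222536 ≈ -1.3654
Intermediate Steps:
p(S) = 2 - S² - 427*S (p(S) = 2 - ((S² + 426*S) + S) = 2 - (S² + 427*S) = 2 + (-S² - 427*S) = 2 - S² - 427*S)
406081/p(627) - 318478/424124 = 406081/(2 - 1*627² - 427*627) - 318478/424124 = 406081/(2 - 1*393129 - 267729) - 318478*1/424124 = 406081/(2 - 393129 - 267729) - 159239/212062 = 406081/(-660856) - 159239/212062 = 406081*(-1/660856) - 159239/212062 = -406081/660856 - 159239/212062 = -95674198803/70071222536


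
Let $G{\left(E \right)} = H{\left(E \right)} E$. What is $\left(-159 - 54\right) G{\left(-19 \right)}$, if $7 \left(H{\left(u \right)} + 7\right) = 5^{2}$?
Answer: $- \frac{97128}{7} \approx -13875.0$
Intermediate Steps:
$H{\left(u \right)} = - \frac{24}{7}$ ($H{\left(u \right)} = -7 + \frac{5^{2}}{7} = -7 + \frac{1}{7} \cdot 25 = -7 + \frac{25}{7} = - \frac{24}{7}$)
$G{\left(E \right)} = - \frac{24 E}{7}$
$\left(-159 - 54\right) G{\left(-19 \right)} = \left(-159 - 54\right) \left(\left(- \frac{24}{7}\right) \left(-19\right)\right) = \left(-159 - 54\right) \frac{456}{7} = \left(-213\right) \frac{456}{7} = - \frac{97128}{7}$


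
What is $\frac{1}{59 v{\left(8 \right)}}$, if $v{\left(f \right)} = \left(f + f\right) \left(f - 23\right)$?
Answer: $- \frac{1}{14160} \approx -7.0621 \cdot 10^{-5}$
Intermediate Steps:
$v{\left(f \right)} = 2 f \left(-23 + f\right)$
$\frac{1}{59 v{\left(8 \right)}} = \frac{1}{59 \cdot 2 \cdot 8 \left(-23 + 8\right)} = \frac{1}{59 \cdot 2 \cdot 8 \left(-15\right)} = \frac{1}{59 \left(-240\right)} = \frac{1}{-14160} = - \frac{1}{14160}$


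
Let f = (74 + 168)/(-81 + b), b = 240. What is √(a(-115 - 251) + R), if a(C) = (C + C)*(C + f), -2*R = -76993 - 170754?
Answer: √4389583702/106 ≈ 625.04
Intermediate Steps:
R = 247747/2 (R = -(-76993 - 170754)/2 = -½*(-247747) = 247747/2 ≈ 1.2387e+5)
f = 242/159 (f = (74 + 168)/(-81 + 240) = 242/159 ≈ 1.5220)
a(C) = 2*C*(242/159 + C) (a(C) = (C + C)*(C + 242/159) = (2*C)*(242/159 + C) = 2*C*(242/159 + C))
√(a(-115 - 251) + R) = √(2*(-115 - 251)*(242 + 159*(-115 - 251))/159 + 247747/2) = √((2/159)*(-366)*(242 + 159*(-366)) + 247747/2) = √((2/159)*(-366)*(242 - 58194) + 247747/2) = √((2/159)*(-366)*(-57952) + 247747/2) = √(14140288/53 + 247747/2) = √(41411167/106) = √4389583702/106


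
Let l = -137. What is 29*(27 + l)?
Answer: -3190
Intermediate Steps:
29*(27 + l) = 29*(27 - 137) = 29*(-110) = -3190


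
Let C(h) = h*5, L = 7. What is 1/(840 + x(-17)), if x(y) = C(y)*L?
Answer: 1/245 ≈ 0.0040816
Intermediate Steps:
C(h) = 5*h
x(y) = 35*y (x(y) = (5*y)*7 = 35*y)
1/(840 + x(-17)) = 1/(840 + 35*(-17)) = 1/(840 - 595) = 1/245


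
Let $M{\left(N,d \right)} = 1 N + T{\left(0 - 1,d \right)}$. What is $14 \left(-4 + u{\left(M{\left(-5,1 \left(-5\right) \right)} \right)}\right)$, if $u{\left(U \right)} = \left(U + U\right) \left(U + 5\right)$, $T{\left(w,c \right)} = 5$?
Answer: $-56$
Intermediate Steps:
$M{\left(N,d \right)} = 5 + N$ ($M{\left(N,d \right)} = 1 N + 5 = N + 5 = 5 + N$)
$u{\left(U \right)} = 2 U \left(5 + U\right)$
$14 \left(-4 + u{\left(M{\left(-5,1 \left(-5\right) \right)} \right)}\right) = 14 \left(-4 + 2 \left(5 - 5\right) \left(5 + \left(5 - 5\right)\right)\right) = 14 \left(-4 + 2 \cdot 0 \left(5 + 0\right)\right) = 14 \left(-4 + 2 \cdot 0 \cdot 5\right) = 14 \left(-4 + 0\right) = 14 \left(-4\right) = -56$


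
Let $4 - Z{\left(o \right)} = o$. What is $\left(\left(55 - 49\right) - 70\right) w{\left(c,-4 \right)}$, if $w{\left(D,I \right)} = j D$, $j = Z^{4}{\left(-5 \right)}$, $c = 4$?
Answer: $-1679616$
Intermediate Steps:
$Z{\left(o \right)} = 4 - o$
$j = 6561$ ($j = \left(4 - -5\right)^{4} = \left(4 + 5\right)^{4} = 9^{4} = 6561$)
$w{\left(D,I \right)} = 6561 D$
$\left(\left(55 - 49\right) - 70\right) w{\left(c,-4 \right)} = \left(\left(55 - 49\right) - 70\right) 6561 \cdot 4 = \left(6 - 70\right) 26244 = \left(-64\right) 26244 = -1679616$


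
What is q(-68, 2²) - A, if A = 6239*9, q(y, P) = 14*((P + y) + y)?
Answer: -57999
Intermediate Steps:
q(y, P) = 14*P + 28*y (q(y, P) = 14*(P + 2*y) = 14*P + 28*y)
A = 56151
q(-68, 2²) - A = (14*2² + 28*(-68)) - 1*56151 = (14*4 - 1904) - 56151 = (56 - 1904) - 56151 = -1848 - 56151 = -57999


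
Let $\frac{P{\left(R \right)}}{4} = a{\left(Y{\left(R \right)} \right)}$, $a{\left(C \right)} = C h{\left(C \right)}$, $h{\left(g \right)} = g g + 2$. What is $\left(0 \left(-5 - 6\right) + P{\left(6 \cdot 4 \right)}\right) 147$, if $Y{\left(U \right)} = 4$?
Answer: $42336$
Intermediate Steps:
$h{\left(g \right)} = 2 + g^{2}$ ($h{\left(g \right)} = g^{2} + 2 = 2 + g^{2}$)
$a{\left(C \right)} = C \left(2 + C^{2}\right)$
$P{\left(R \right)} = 288$ ($P{\left(R \right)} = 4 \cdot 4 \left(2 + 4^{2}\right) = 4 \cdot 4 \left(2 + 16\right) = 4 \cdot 4 \cdot 18 = 4 \cdot 72 = 288$)
$\left(0 \left(-5 - 6\right) + P{\left(6 \cdot 4 \right)}\right) 147 = \left(0 \left(-5 - 6\right) + 288\right) 147 = \left(0 \left(-11\right) + 288\right) 147 = \left(0 + 288\right) 147 = 288 \cdot 147 = 42336$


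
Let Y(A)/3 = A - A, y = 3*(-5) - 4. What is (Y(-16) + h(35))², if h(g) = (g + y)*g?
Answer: 313600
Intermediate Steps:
y = -19 (y = -15 - 4 = -19)
h(g) = g*(-19 + g) (h(g) = (g - 19)*g = (-19 + g)*g = g*(-19 + g))
Y(A) = 0 (Y(A) = 3*(A - A) = 3*0 = 0)
(Y(-16) + h(35))² = (0 + 35*(-19 + 35))² = (0 + 35*16)² = (0 + 560)² = 560² = 313600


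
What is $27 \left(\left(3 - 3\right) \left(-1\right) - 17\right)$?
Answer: $-459$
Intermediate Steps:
$27 \left(\left(3 - 3\right) \left(-1\right) - 17\right) = 27 \left(0 \left(-1\right) - 17\right) = 27 \left(0 - 17\right) = 27 \left(-17\right) = -459$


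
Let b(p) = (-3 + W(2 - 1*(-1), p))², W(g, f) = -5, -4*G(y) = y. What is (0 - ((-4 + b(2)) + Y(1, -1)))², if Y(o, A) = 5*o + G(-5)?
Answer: 70225/16 ≈ 4389.1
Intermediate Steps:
G(y) = -y/4
Y(o, A) = 5/4 + 5*o (Y(o, A) = 5*o - ¼*(-5) = 5*o + 5/4 = 5/4 + 5*o)
b(p) = 64 (b(p) = (-3 - 5)² = (-8)² = 64)
(0 - ((-4 + b(2)) + Y(1, -1)))² = (0 - ((-4 + 64) + (5/4 + 5*1)))² = (0 - (60 + (5/4 + 5)))² = (0 - (60 + 25/4))² = (0 - 1*265/4)² = (0 - 265/4)² = (-265/4)² = 70225/16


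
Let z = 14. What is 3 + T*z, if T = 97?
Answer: 1361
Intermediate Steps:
3 + T*z = 3 + 97*14 = 3 + 1358 = 1361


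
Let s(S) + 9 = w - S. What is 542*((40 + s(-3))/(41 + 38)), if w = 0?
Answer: 18428/79 ≈ 233.27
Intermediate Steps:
s(S) = -9 - S (s(S) = -9 + (0 - S) = -9 - S)
542*((40 + s(-3))/(41 + 38)) = 542*((40 + (-9 - 1*(-3)))/(41 + 38)) = 542*((40 + (-9 + 3))/79) = 542*((40 - 6)*(1/79)) = 542*(34*(1/79)) = 542*(34/79) = 18428/79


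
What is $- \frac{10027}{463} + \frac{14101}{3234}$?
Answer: $- \frac{25898555}{1497342} \approx -17.296$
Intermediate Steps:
$- \frac{10027}{463} + \frac{14101}{3234} = - \frac{25898555}{1497342}$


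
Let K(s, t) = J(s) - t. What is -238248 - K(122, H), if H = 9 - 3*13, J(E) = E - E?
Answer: -238278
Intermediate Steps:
J(E) = 0
H = -30 (H = 9 - 39 = -30)
K(s, t) = -t (K(s, t) = 0 - t = -t)
-238248 - K(122, H) = -238248 - (-1)*(-30) = -238248 - 1*30 = -238248 - 30 = -238278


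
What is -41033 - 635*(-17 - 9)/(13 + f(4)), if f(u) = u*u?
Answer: -1173447/29 ≈ -40464.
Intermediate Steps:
f(u) = u²
-41033 - 635*(-17 - 9)/(13 + f(4)) = -41033 - 635*(-17 - 9)/(13 + 4²) = -41033 - (-16510)/(13 + 16) = -41033 - (-16510)/29 = -41033 - 635*(-26/29) = -41033 + 16510/29 = -1173447/29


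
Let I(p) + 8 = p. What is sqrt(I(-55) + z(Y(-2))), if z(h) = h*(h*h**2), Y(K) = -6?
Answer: 3*sqrt(137) ≈ 35.114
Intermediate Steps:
z(h) = h**4 (z(h) = h*h**3 = h**4)
I(p) = -8 + p
sqrt(I(-55) + z(Y(-2))) = sqrt((-8 - 55) + (-6)**4) = sqrt(-63 + 1296) = sqrt(1233) = 3*sqrt(137)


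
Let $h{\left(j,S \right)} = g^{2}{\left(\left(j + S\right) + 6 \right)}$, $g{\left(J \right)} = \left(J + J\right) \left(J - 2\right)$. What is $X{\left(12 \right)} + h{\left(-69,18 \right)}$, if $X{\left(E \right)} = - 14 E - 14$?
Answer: $17892718$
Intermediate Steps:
$g{\left(J \right)} = 2 J \left(-2 + J\right)$
$h{\left(j,S \right)} = 4 \left(4 + S + j\right)^{2} \left(6 + S + j\right)^{2}$ ($h{\left(j,S \right)} = \left(2 \left(\left(j + S\right) + 6\right) \left(-2 + \left(\left(j + S\right) + 6\right)\right)\right)^{2} = \left(2 \left(\left(S + j\right) + 6\right) \left(-2 + \left(\left(S + j\right) + 6\right)\right)\right)^{2} = \left(2 \left(6 + S + j\right) \left(-2 + \left(6 + S + j\right)\right)\right)^{2} = \left(2 \left(6 + S + j\right) \left(4 + S + j\right)\right)^{2} = \left(2 \left(4 + S + j\right) \left(6 + S + j\right)\right)^{2} = 4 \left(4 + S + j\right)^{2} \left(6 + S + j\right)^{2}$)
$X{\left(E \right)} = -14 - 14 E$
$X{\left(12 \right)} + h{\left(-69,18 \right)} = \left(-14 - 168\right) + 4 \left(4 + 18 - 69\right)^{2} \left(6 + 18 - 69\right)^{2} = \left(-14 - 168\right) + 4 \left(-47\right)^{2} \left(-45\right)^{2} = -182 + 4 \cdot 2209 \cdot 2025 = -182 + 17892900 = 17892718$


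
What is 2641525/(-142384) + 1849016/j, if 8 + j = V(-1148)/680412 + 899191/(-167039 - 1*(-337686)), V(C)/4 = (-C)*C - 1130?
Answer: -2547633322751632062043/14445077089547984 ≈ -1.7637e+5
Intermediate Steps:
V(C) = -4520 - 4*C**2 (V(C) = 4*((-C)*C - 1130) = 4*(-C**2 - 1130) = 4*(-1130 - C**2) = -4520 - 4*C**2)
j = -101451547151/9675855547 (j = -8 + ((-4520 - 4*(-1148)**2)/680412 + 899191/(-167039 - 1*(-337686))) = -8 + ((-4520 - 4*1317904)*(1/680412) + 899191/(-167039 + 337686)) = -8 + ((-4520 - 5271616)*(1/680412) + 899191/170647) = -8 + (-5276136*1/680412 + 899191*(1/170647)) = -8 + (-439678/56701 + 899191/170647) = -8 - 24044702775/9675855547 = -101451547151/9675855547 ≈ -10.485)
2641525/(-142384) + 1849016/j = 2641525/(-142384) + 1849016/(-101451547151/9675855547) = 2641525*(-1/142384) + 1849016*(-9675855547/101451547151) = -2641525/142384 - 17890811720091752/101451547151 = -2547633322751632062043/14445077089547984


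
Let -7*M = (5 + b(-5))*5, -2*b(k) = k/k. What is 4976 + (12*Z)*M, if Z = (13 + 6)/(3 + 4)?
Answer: 238694/49 ≈ 4871.3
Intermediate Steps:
b(k) = -1/2 (b(k) = -k/(2*k) = -1/2*1 = -1/2)
Z = 19/7 ≈ 2.7143
M = -45/14 (M = -(5 - 1/2)*5/7 = -9*5/14 = -1/7*45/2 = -45/14 ≈ -3.2143)
4976 + (12*Z)*M = 4976 + (12*(19/7))*(-45/14) = 4976 + (228/7)*(-45/14) = 4976 - 5130/49 = 238694/49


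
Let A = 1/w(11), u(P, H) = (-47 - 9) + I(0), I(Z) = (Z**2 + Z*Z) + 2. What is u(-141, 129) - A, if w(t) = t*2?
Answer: -1189/22 ≈ -54.045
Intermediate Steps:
w(t) = 2*t
I(Z) = 2 + 2*Z**2 (I(Z) = (Z**2 + Z**2) + 2 = 2*Z**2 + 2 = 2 + 2*Z**2)
u(P, H) = -54 (u(P, H) = (-47 - 9) + (2 + 2*0**2) = -56 + (2 + 2*0) = -56 + (2 + 0) = -56 + 2 = -54)
A = 1/22 (A = 1/(2*11) = 1/22 ≈ 0.045455)
u(-141, 129) - A = -54 - 1*1/22 = -54 - 1/22 = -1189/22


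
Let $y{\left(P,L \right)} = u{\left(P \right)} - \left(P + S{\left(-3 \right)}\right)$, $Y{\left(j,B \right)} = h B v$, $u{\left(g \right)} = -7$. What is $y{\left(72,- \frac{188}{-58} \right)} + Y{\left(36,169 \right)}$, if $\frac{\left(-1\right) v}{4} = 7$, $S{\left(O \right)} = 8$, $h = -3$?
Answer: $14109$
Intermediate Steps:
$v = -28$ ($v = \left(-4\right) 7 = -28$)
$Y{\left(j,B \right)} = 84 B$ ($Y{\left(j,B \right)} = - 3 B \left(-28\right) = 84 B$)
$y{\left(P,L \right)} = -15 - P$ ($y{\left(P,L \right)} = -7 - \left(P + 8\right) = -7 - \left(8 + P\right) = -15 - P$)
$y{\left(72,- \frac{188}{-58} \right)} + Y{\left(36,169 \right)} = \left(-15 - 72\right) + 84 \cdot 169 = \left(-15 - 72\right) + 14196 = -87 + 14196 = 14109$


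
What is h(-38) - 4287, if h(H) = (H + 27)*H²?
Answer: -20171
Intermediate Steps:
h(H) = H²*(27 + H) (h(H) = (27 + H)*H² = H²*(27 + H))
h(-38) - 4287 = (-38)²*(27 - 38) - 4287 = 1444*(-11) - 4287 = -15884 - 4287 = -20171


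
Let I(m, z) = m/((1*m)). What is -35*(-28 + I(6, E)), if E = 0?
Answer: 945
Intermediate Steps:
I(m, z) = 1 (I(m, z) = m/m = 1)
-35*(-28 + I(6, E)) = -35*(-28 + 1) = -35*(-27) = 945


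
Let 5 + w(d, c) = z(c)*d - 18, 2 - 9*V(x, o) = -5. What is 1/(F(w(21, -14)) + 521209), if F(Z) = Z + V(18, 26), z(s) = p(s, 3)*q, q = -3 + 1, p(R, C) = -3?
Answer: 9/4691815 ≈ 1.9182e-6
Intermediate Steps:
V(x, o) = 7/9 (V(x, o) = 2/9 - ⅑*(-5) = 2/9 + 5/9 = 7/9)
q = -2
z(s) = 6 (z(s) = -3*(-2) = 6)
w(d, c) = -23 + 6*d (w(d, c) = -5 + (6*d - 18) = -5 + (-18 + 6*d) = -23 + 6*d)
F(Z) = 7/9 + Z (F(Z) = Z + 7/9 = 7/9 + Z)
1/(F(w(21, -14)) + 521209) = 1/((7/9 + (-23 + 6*21)) + 521209) = 1/((7/9 + (-23 + 126)) + 521209) = 1/((7/9 + 103) + 521209) = 1/(934/9 + 521209) = 1/(4691815/9) = 9/4691815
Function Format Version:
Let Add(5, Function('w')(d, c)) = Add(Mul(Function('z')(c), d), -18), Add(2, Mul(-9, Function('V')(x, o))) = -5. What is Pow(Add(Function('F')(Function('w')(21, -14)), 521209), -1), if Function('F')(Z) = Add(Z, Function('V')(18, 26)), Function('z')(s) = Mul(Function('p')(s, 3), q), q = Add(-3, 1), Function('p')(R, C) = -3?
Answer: Rational(9, 4691815) ≈ 1.9182e-6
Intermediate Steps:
Function('V')(x, o) = Rational(7, 9) (Function('V')(x, o) = Add(Rational(2, 9), Mul(Rational(-1, 9), -5)) = Add(Rational(2, 9), Rational(5, 9)) = Rational(7, 9))
q = -2
Function('z')(s) = 6 (Function('z')(s) = Mul(-3, -2) = 6)
Function('w')(d, c) = Add(-23, Mul(6, d)) (Function('w')(d, c) = Add(-5, Add(Mul(6, d), -18)) = Add(-5, Add(-18, Mul(6, d))) = Add(-23, Mul(6, d)))
Function('F')(Z) = Add(Rational(7, 9), Z) (Function('F')(Z) = Add(Z, Rational(7, 9)) = Add(Rational(7, 9), Z))
Pow(Add(Function('F')(Function('w')(21, -14)), 521209), -1) = Pow(Add(Add(Rational(7, 9), Add(-23, Mul(6, 21))), 521209), -1) = Pow(Add(Add(Rational(7, 9), Add(-23, 126)), 521209), -1) = Pow(Add(Add(Rational(7, 9), 103), 521209), -1) = Pow(Add(Rational(934, 9), 521209), -1) = Pow(Rational(4691815, 9), -1) = Rational(9, 4691815)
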